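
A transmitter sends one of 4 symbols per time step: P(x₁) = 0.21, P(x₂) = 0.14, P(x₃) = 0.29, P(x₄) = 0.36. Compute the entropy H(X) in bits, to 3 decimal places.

1.918 bits

H = −Σ pᵢ log₂ pᵢ.
−0.21·log₂(0.21) = 0.4728
−0.14·log₂(0.14) = 0.3971
−0.29·log₂(0.29) = 0.5179
−0.36·log₂(0.36) = 0.5306
Sum ≈ 1.9185 → 1.918 bits.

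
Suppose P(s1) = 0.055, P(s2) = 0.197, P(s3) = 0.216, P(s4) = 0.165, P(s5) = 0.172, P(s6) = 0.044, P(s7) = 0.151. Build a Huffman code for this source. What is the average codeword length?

2.686 bits/symbol

Repeatedly combine the two least-probable nodes; the expected code length is the sum of the merged weights.
merge 11/250 + 11/200 → 99/1000
merge 99/1000 + 151/1000 → 1/4
merge 33/200 + 43/250 → 337/1000
merge 197/1000 + 27/125 → 413/1000
merge 1/4 + 337/1000 → 587/1000
merge 413/1000 + 587/1000 → 1
L = 99/1000 + 1/4 + 337/1000 + 413/1000 + 587/1000 + 1 = 1343/500 = 2.686 bits/symbol.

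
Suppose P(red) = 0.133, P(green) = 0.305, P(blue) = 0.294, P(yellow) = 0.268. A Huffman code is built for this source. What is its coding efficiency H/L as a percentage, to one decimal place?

Entropy H = −Σ p log₂ p ≈ 1.9380 bits.
Huffman merges: 133/1000+67/250→401/1000; 147/500+61/200→599/1000; 401/1000+599/1000→1. L = 2 ≈ 2.0000.
Efficiency = H/L = 1.9380/2.0000 = 96.9%.

96.9%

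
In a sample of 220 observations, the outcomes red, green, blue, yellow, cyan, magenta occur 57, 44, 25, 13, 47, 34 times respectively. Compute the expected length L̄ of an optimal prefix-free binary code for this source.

2.5 bits/symbol

Probabilities are the counts divided by 220.
Repeatedly combine the two least-probable nodes; the expected code length is the sum of the merged weights.
merge 13/220 + 5/44 → 19/110
merge 17/110 + 19/110 → 18/55
merge 1/5 + 47/220 → 91/220
merge 57/220 + 18/55 → 129/220
merge 91/220 + 129/220 → 1
L = 19/110 + 18/55 + 91/220 + 129/220 + 1 = 5/2 = 2.5 bits/symbol.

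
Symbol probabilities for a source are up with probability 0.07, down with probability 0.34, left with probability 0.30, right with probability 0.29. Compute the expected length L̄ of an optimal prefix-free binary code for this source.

Repeatedly combine the two least-probable nodes; the expected code length is the sum of the merged weights.
merge 7/100 + 29/100 → 9/25
merge 3/10 + 17/50 → 16/25
merge 9/25 + 16/25 → 1
L = 9/25 + 16/25 + 1 = 2 bits/symbol.

2 bits/symbol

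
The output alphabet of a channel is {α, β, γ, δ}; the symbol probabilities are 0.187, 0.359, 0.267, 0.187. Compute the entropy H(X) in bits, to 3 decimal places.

H = −Σ pᵢ log₂ pᵢ.
−0.187·log₂(0.187) = 0.4523
−0.359·log₂(0.359) = 0.5306
−0.267·log₂(0.267) = 0.5087
−0.187·log₂(0.187) = 0.4523
Sum ≈ 1.9439 → 1.944 bits.

1.944 bits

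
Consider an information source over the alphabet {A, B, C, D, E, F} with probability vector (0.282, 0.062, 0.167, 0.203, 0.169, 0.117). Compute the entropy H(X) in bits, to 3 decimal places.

H = −Σ pᵢ log₂ pᵢ.
−0.282·log₂(0.282) = 0.5150
−0.062·log₂(0.062) = 0.2487
−0.167·log₂(0.167) = 0.4312
−0.203·log₂(0.203) = 0.4670
−0.169·log₂(0.169) = 0.4335
−0.117·log₂(0.117) = 0.3622
Sum ≈ 2.4575 → 2.458 bits.

2.458 bits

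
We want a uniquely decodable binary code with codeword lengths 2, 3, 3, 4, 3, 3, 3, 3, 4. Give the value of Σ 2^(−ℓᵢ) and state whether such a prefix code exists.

1.125; no

With common denominator 2^4 = 16: Σ 2^(−ℓᵢ) = 4/16 + 2/16 + 2/16 + 1/16 + 2/16 + 2/16 + 2/16 + 2/16 + 1/16 = 18/16 = 1.125.
Kraft's inequality requires Σ ≤ 1; here Σ = 1.125 > 1, so no such prefix code exists.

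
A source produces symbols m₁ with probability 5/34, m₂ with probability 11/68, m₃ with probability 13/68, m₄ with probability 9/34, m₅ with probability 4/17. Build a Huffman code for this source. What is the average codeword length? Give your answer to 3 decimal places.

Repeatedly combine the two least-probable nodes; the expected code length is the sum of the merged weights.
merge 5/34 + 11/68 → 21/68
merge 13/68 + 4/17 → 29/68
merge 9/34 + 21/68 → 39/68
merge 29/68 + 39/68 → 1
L = 21/68 + 29/68 + 39/68 + 1 = 157/68 ≈ 2.309 bits/symbol.

2.309 bits/symbol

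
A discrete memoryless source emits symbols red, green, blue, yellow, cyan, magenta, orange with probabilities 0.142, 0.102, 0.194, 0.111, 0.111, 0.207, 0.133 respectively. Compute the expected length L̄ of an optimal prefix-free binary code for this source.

2.793 bits/symbol

Repeatedly combine the two least-probable nodes; the expected code length is the sum of the merged weights.
merge 51/500 + 111/1000 → 213/1000
merge 111/1000 + 133/1000 → 61/250
merge 71/500 + 97/500 → 42/125
merge 207/1000 + 213/1000 → 21/50
merge 61/250 + 42/125 → 29/50
merge 21/50 + 29/50 → 1
L = 213/1000 + 61/250 + 42/125 + 21/50 + 29/50 + 1 = 2793/1000 = 2.793 bits/symbol.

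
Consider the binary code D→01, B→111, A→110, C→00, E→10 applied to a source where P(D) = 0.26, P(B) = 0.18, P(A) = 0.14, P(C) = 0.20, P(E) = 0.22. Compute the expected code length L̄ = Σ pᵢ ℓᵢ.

L̄ = Σ pᵢ·ℓᵢ = 0.26·2 + 0.18·3 + 0.14·3 + 0.20·2 + 0.22·2 = 2.32 bits/symbol.

2.32 bits/symbol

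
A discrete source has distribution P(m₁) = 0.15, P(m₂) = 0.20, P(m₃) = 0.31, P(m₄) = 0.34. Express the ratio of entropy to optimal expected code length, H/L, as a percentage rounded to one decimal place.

Entropy H = −Σ p log₂ p ≈ 1.9279 bits.
Huffman merges: 3/20+1/5→7/20; 31/100+17/50→13/20; 7/20+13/20→1. L = 2 ≈ 2.0000.
Efficiency = H/L = 1.9279/2.0000 = 96.4%.

96.4%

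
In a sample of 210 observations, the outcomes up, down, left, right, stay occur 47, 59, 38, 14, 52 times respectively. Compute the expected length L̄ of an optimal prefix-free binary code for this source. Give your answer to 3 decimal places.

2.248 bits/symbol

Probabilities are the counts divided by 210.
Repeatedly combine the two least-probable nodes; the expected code length is the sum of the merged weights.
merge 1/15 + 19/105 → 26/105
merge 47/210 + 26/105 → 33/70
merge 26/105 + 59/210 → 37/70
merge 33/70 + 37/70 → 1
L = 26/105 + 33/70 + 37/70 + 1 = 236/105 ≈ 2.248 bits/symbol.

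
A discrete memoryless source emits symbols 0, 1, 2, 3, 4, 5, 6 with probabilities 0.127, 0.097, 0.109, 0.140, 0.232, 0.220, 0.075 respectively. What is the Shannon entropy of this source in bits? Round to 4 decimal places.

H = −Σ pᵢ log₂ pᵢ.
−0.127·log₂(0.127) = 0.3781
−0.097·log₂(0.097) = 0.3265
−0.109·log₂(0.109) = 0.3485
−0.140·log₂(0.140) = 0.3971
−0.232·log₂(0.232) = 0.4890
−0.220·log₂(0.220) = 0.4806
−0.075·log₂(0.075) = 0.2803
Sum ≈ 2.7001 → 2.7001 bits.

2.7001 bits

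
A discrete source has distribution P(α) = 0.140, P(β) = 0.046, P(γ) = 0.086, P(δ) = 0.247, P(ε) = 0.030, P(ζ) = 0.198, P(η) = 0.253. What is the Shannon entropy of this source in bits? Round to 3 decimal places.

2.520 bits

H = −Σ pᵢ log₂ pᵢ.
−0.140·log₂(0.140) = 0.3971
−0.046·log₂(0.046) = 0.2043
−0.086·log₂(0.086) = 0.3044
−0.247·log₂(0.247) = 0.4983
−0.030·log₂(0.030) = 0.1518
−0.198·log₂(0.198) = 0.4626
−0.253·log₂(0.253) = 0.5016
Sum ≈ 2.5202 → 2.520 bits.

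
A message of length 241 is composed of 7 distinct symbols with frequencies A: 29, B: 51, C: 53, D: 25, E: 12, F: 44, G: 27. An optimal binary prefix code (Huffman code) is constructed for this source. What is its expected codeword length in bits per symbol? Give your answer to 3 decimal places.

2.722 bits/symbol

Probabilities are the counts divided by 241.
Repeatedly combine the two least-probable nodes; the expected code length is the sum of the merged weights.
merge 12/241 + 25/241 → 37/241
merge 27/241 + 29/241 → 56/241
merge 37/241 + 44/241 → 81/241
merge 51/241 + 53/241 → 104/241
merge 56/241 + 81/241 → 137/241
merge 104/241 + 137/241 → 1
L = 37/241 + 56/241 + 81/241 + 104/241 + 137/241 + 1 = 656/241 ≈ 2.722 bits/symbol.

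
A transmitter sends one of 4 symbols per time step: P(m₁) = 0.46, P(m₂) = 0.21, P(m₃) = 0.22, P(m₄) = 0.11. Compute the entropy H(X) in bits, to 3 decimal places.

1.819 bits

H = −Σ pᵢ log₂ pᵢ.
−0.46·log₂(0.46) = 0.5153
−0.21·log₂(0.21) = 0.4728
−0.22·log₂(0.22) = 0.4806
−0.11·log₂(0.11) = 0.3503
Sum ≈ 1.8190 → 1.819 bits.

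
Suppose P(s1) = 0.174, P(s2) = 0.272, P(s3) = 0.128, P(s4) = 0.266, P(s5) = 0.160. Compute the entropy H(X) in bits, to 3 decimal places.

H = −Σ pᵢ log₂ pᵢ.
−0.174·log₂(0.174) = 0.4390
−0.272·log₂(0.272) = 0.5109
−0.128·log₂(0.128) = 0.3796
−0.266·log₂(0.266) = 0.5082
−0.160·log₂(0.160) = 0.4230
Sum ≈ 2.2607 → 2.261 bits.

2.261 bits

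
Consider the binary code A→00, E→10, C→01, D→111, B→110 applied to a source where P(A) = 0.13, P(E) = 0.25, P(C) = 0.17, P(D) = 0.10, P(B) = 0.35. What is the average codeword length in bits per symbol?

2.45 bits/symbol

L̄ = Σ pᵢ·ℓᵢ = 0.13·2 + 0.25·2 + 0.17·2 + 0.10·3 + 0.35·3 = 2.45 bits/symbol.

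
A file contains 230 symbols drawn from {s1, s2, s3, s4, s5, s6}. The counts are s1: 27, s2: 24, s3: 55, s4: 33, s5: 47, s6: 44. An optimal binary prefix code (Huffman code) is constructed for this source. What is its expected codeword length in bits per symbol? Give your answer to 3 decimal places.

Probabilities are the counts divided by 230.
Repeatedly combine the two least-probable nodes; the expected code length is the sum of the merged weights.
merge 12/115 + 27/230 → 51/230
merge 33/230 + 22/115 → 77/230
merge 47/230 + 51/230 → 49/115
merge 11/46 + 77/230 → 66/115
merge 49/115 + 66/115 → 1
L = 51/230 + 77/230 + 49/115 + 66/115 + 1 = 294/115 ≈ 2.557 bits/symbol.

2.557 bits/symbol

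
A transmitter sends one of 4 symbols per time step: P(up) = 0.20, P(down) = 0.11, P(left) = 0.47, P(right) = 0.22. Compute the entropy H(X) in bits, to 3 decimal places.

1.807 bits

H = −Σ pᵢ log₂ pᵢ.
−0.20·log₂(0.20) = 0.4644
−0.11·log₂(0.11) = 0.3503
−0.47·log₂(0.47) = 0.5120
−0.22·log₂(0.22) = 0.4806
Sum ≈ 1.8072 → 1.807 bits.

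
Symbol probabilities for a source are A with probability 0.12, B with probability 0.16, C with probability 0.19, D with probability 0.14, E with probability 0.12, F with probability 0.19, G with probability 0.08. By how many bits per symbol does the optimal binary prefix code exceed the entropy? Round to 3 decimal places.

0.054 bits

Entropy H = −Σ p log₂ p ≈ 2.7562 bits.
Huffman merges: 2/25+3/25→1/5; 3/25+7/50→13/50; 4/25+19/100→7/20; 19/100+1/5→39/100; 13/50+7/20→61/100; 39/100+61/100→1. L = 281/100 ≈ 2.8100.
L − H = 2.8100 − 2.7562 = 0.054 bits.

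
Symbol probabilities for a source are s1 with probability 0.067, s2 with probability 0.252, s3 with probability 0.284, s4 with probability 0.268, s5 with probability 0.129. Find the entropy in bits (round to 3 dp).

2.168 bits

H = −Σ pᵢ log₂ pᵢ.
−0.067·log₂(0.067) = 0.2613
−0.252·log₂(0.252) = 0.5011
−0.284·log₂(0.284) = 0.5158
−0.268·log₂(0.268) = 0.5091
−0.129·log₂(0.129) = 0.3811
Sum ≈ 2.1684 → 2.168 bits.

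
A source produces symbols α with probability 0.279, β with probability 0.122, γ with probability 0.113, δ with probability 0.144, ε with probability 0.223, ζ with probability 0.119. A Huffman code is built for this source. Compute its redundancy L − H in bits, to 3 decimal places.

0.008 bits

Entropy H = −Σ p log₂ p ≈ 2.4904 bits.
Huffman merges: 113/1000+119/1000→29/125; 61/500+18/125→133/500; 223/1000+29/125→91/200; 133/500+279/1000→109/200; 91/200+109/200→1. L = 1249/500 ≈ 2.4980.
L − H = 2.4980 − 2.4904 = 0.008 bits.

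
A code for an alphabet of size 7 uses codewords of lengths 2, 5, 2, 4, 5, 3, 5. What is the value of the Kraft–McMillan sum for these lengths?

0.78125

With common denominator 2^5 = 32: Σ 2^(−ℓᵢ) = 8/32 + 1/32 + 8/32 + 2/32 + 1/32 + 4/32 + 1/32 = 25/32 = 0.78125.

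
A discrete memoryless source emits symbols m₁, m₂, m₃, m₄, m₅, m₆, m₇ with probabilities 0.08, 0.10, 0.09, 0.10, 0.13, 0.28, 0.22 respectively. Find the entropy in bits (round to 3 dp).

H = −Σ pᵢ log₂ pᵢ.
−0.08·log₂(0.08) = 0.2915
−0.10·log₂(0.10) = 0.3322
−0.09·log₂(0.09) = 0.3127
−0.10·log₂(0.10) = 0.3322
−0.13·log₂(0.13) = 0.3826
−0.28·log₂(0.28) = 0.5142
−0.22·log₂(0.22) = 0.4806
Sum ≈ 2.6460 → 2.646 bits.

2.646 bits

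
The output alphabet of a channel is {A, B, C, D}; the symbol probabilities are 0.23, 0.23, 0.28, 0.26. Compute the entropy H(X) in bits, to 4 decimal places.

1.9948 bits

H = −Σ pᵢ log₂ pᵢ.
−0.23·log₂(0.23) = 0.4877
−0.23·log₂(0.23) = 0.4877
−0.28·log₂(0.28) = 0.5142
−0.26·log₂(0.26) = 0.5053
Sum ≈ 1.9948 → 1.9948 bits.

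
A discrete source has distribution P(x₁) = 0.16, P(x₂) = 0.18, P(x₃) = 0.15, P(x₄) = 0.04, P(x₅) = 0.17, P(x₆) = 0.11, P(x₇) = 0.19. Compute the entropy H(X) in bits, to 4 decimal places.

H = −Σ pᵢ log₂ pᵢ.
−0.16·log₂(0.16) = 0.4230
−0.18·log₂(0.18) = 0.4453
−0.15·log₂(0.15) = 0.4105
−0.04·log₂(0.04) = 0.1858
−0.17·log₂(0.17) = 0.4346
−0.11·log₂(0.11) = 0.3503
−0.19·log₂(0.19) = 0.4552
Sum ≈ 2.7047 → 2.7047 bits.

2.7047 bits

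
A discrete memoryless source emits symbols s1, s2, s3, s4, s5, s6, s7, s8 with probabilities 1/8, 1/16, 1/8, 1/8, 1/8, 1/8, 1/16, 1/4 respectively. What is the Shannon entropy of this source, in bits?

Each probability is a power of 1/2, so log₂(1/p) is an integer.
H = Σ p·log₂(1/p) = 1/8·3 + 1/16·4 + 1/8·3 + 1/8·3 + 1/8·3 + 1/8·3 + 1/16·4 + 1/4·2 = 2.875 bits.

2.875 bits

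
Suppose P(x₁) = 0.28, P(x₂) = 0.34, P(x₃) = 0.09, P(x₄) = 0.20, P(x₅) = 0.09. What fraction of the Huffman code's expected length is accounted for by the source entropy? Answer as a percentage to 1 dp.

97.8%

Entropy H = −Σ p log₂ p ≈ 2.1331 bits.
Huffman merges: 9/100+9/100→9/50; 9/50+1/5→19/50; 7/25+17/50→31/50; 19/50+31/50→1. L = 109/50 ≈ 2.1800.
Efficiency = H/L = 2.1331/2.1800 = 97.8%.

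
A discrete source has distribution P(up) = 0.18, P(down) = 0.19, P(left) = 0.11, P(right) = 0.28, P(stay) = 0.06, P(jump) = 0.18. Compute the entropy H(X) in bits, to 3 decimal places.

2.454 bits

H = −Σ pᵢ log₂ pᵢ.
−0.18·log₂(0.18) = 0.4453
−0.19·log₂(0.19) = 0.4552
−0.11·log₂(0.11) = 0.3503
−0.28·log₂(0.28) = 0.5142
−0.06·log₂(0.06) = 0.2435
−0.18·log₂(0.18) = 0.4453
Sum ≈ 2.4539 → 2.454 bits.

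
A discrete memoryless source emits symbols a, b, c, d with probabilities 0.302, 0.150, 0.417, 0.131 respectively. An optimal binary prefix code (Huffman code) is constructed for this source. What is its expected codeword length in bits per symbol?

1.864 bits/symbol

Repeatedly combine the two least-probable nodes; the expected code length is the sum of the merged weights.
merge 131/1000 + 3/20 → 281/1000
merge 281/1000 + 151/500 → 583/1000
merge 417/1000 + 583/1000 → 1
L = 281/1000 + 583/1000 + 1 = 233/125 = 1.864 bits/symbol.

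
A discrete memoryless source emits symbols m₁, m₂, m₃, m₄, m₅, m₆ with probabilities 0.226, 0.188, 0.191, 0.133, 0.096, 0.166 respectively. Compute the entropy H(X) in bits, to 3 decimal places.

H = −Σ pᵢ log₂ pᵢ.
−0.226·log₂(0.226) = 0.4849
−0.188·log₂(0.188) = 0.4533
−0.191·log₂(0.191) = 0.4562
−0.133·log₂(0.133) = 0.3871
−0.096·log₂(0.096) = 0.3246
−0.166·log₂(0.166) = 0.4301
Sum ≈ 2.5361 → 2.536 bits.

2.536 bits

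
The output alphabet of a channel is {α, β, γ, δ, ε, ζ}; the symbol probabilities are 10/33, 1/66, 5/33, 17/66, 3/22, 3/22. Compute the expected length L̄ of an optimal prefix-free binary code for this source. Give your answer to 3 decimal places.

Repeatedly combine the two least-probable nodes; the expected code length is the sum of the merged weights.
merge 1/66 + 3/22 → 5/33
merge 3/22 + 5/33 → 19/66
merge 5/33 + 17/66 → 9/22
merge 19/66 + 10/33 → 13/22
merge 9/22 + 13/22 → 1
L = 5/33 + 19/66 + 9/22 + 13/22 + 1 = 161/66 ≈ 2.439 bits/symbol.

2.439 bits/symbol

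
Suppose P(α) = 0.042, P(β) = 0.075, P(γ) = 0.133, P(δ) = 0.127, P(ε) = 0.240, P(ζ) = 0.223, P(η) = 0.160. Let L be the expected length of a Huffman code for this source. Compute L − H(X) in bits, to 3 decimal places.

0.017 bits

Entropy H = −Σ p log₂ p ≈ 2.6375 bits.
Huffman merges: 21/500+3/40→117/1000; 117/1000+127/1000→61/250; 133/1000+4/25→293/1000; 223/1000+6/25→463/1000; 61/250+293/1000→537/1000; 463/1000+537/1000→1. L = 1327/500 ≈ 2.6540.
L − H = 2.6540 − 2.6375 = 0.017 bits.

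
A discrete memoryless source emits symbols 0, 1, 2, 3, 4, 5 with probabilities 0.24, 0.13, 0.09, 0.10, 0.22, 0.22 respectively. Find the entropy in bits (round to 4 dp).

H = −Σ pᵢ log₂ pᵢ.
−0.24·log₂(0.24) = 0.4941
−0.13·log₂(0.13) = 0.3826
−0.09·log₂(0.09) = 0.3127
−0.10·log₂(0.10) = 0.3322
−0.22·log₂(0.22) = 0.4806
−0.22·log₂(0.22) = 0.4806
Sum ≈ 2.4828 → 2.4828 bits.

2.4828 bits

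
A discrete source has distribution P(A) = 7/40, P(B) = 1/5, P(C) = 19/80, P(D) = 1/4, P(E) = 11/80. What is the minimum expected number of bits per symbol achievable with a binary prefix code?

Repeatedly combine the two least-probable nodes; the expected code length is the sum of the merged weights.
merge 11/80 + 7/40 → 5/16
merge 1/5 + 19/80 → 7/16
merge 1/4 + 5/16 → 9/16
merge 7/16 + 9/16 → 1
L = 5/16 + 7/16 + 9/16 + 1 = 37/16 = 2.3125 bits/symbol.

2.3125 bits/symbol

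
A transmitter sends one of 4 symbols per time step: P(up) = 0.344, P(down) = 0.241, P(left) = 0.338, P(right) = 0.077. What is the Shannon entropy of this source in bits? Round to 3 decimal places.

H = −Σ pᵢ log₂ pᵢ.
−0.344·log₂(0.344) = 0.5296
−0.241·log₂(0.241) = 0.4947
−0.338·log₂(0.338) = 0.5289
−0.077·log₂(0.077) = 0.2848
Sum ≈ 1.8381 → 1.838 bits.

1.838 bits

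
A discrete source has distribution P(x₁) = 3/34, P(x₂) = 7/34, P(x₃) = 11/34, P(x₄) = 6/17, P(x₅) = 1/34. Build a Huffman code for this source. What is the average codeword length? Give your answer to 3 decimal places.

Repeatedly combine the two least-probable nodes; the expected code length is the sum of the merged weights.
merge 1/34 + 3/34 → 2/17
merge 2/17 + 7/34 → 11/34
merge 11/34 + 11/34 → 11/17
merge 6/17 + 11/17 → 1
L = 2/17 + 11/34 + 11/17 + 1 = 71/34 ≈ 2.088 bits/symbol.

2.088 bits/symbol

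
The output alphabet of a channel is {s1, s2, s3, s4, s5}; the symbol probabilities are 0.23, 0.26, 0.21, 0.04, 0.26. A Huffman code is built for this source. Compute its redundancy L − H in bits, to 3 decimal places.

0.093 bits

Entropy H = −Σ p log₂ p ≈ 2.1568 bits.
Huffman merges: 1/25+21/100→1/4; 23/100+1/4→12/25; 13/50+13/50→13/25; 12/25+13/25→1. L = 9/4 ≈ 2.2500.
L − H = 2.2500 − 2.1568 = 0.093 bits.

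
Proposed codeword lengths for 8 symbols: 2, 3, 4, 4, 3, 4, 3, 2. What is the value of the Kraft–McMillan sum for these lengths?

1.0625

With common denominator 2^4 = 16: Σ 2^(−ℓᵢ) = 4/16 + 2/16 + 1/16 + 1/16 + 2/16 + 1/16 + 2/16 + 4/16 = 17/16 = 1.0625.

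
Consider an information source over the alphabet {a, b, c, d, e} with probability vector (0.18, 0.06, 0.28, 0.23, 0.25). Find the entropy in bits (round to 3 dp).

2.191 bits

H = −Σ pᵢ log₂ pᵢ.
−0.18·log₂(0.18) = 0.4453
−0.06·log₂(0.06) = 0.2435
−0.28·log₂(0.28) = 0.5142
−0.23·log₂(0.23) = 0.4877
−0.25·log₂(0.25) = 0.5000
Sum ≈ 2.1907 → 2.191 bits.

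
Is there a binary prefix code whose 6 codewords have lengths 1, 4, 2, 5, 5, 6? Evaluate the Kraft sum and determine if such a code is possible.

With common denominator 2^6 = 64: Σ 2^(−ℓᵢ) = 32/64 + 4/64 + 16/64 + 2/64 + 2/64 + 1/64 = 57/64 = 0.890625.
Kraft's inequality requires Σ ≤ 1; here Σ = 0.890625 ≤ 1, so such a prefix code exists.

0.890625; yes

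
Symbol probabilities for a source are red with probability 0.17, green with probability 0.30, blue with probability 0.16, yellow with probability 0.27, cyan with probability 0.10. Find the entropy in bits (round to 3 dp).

2.221 bits

H = −Σ pᵢ log₂ pᵢ.
−0.17·log₂(0.17) = 0.4346
−0.30·log₂(0.30) = 0.5211
−0.16·log₂(0.16) = 0.4230
−0.27·log₂(0.27) = 0.5100
−0.10·log₂(0.10) = 0.3322
Sum ≈ 2.2209 → 2.221 bits.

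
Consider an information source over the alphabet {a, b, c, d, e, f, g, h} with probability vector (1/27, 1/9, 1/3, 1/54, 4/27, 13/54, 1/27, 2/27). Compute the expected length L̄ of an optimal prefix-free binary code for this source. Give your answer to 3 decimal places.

Repeatedly combine the two least-probable nodes; the expected code length is the sum of the merged weights.
merge 1/54 + 1/27 → 1/18
merge 1/27 + 1/18 → 5/54
merge 2/27 + 5/54 → 1/6
merge 1/9 + 4/27 → 7/27
merge 1/6 + 13/54 → 11/27
merge 7/27 + 1/3 → 16/27
merge 11/27 + 16/27 → 1
L = 1/18 + 5/54 + 1/6 + 7/27 + 11/27 + 16/27 + 1 = 139/54 ≈ 2.574 bits/symbol.

2.574 bits/symbol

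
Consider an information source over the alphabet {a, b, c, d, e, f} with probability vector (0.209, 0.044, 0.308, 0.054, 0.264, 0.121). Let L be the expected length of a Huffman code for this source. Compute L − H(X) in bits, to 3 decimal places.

0.020 bits

Entropy H = −Σ p log₂ p ≈ 2.2969 bits.
Huffman merges: 11/250+27/500→49/500; 49/500+121/1000→219/1000; 209/1000+219/1000→107/250; 33/125+77/250→143/250; 107/250+143/250→1. L = 2317/1000 ≈ 2.3170.
L − H = 2.3170 − 2.2969 = 0.020 bits.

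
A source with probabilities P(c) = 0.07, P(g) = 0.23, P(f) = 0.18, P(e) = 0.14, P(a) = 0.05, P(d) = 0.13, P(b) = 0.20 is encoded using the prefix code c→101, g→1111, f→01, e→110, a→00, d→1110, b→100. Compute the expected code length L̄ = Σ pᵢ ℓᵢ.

L̄ = Σ pᵢ·ℓᵢ = 0.07·3 + 0.23·4 + 0.18·2 + 0.14·3 + 0.05·2 + 0.13·4 + 0.20·3 = 3.13 bits/symbol.

3.13 bits/symbol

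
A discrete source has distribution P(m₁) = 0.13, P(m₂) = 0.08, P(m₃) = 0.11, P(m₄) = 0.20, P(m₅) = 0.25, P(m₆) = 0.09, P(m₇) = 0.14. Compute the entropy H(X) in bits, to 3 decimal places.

H = −Σ pᵢ log₂ pᵢ.
−0.13·log₂(0.13) = 0.3826
−0.08·log₂(0.08) = 0.2915
−0.11·log₂(0.11) = 0.3503
−0.20·log₂(0.20) = 0.4644
−0.25·log₂(0.25) = 0.5000
−0.09·log₂(0.09) = 0.3127
−0.14·log₂(0.14) = 0.3971
Sum ≈ 2.6986 → 2.699 bits.

2.699 bits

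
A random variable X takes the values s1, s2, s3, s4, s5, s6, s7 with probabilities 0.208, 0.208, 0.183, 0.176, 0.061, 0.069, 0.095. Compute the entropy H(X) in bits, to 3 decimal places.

H = −Σ pᵢ log₂ pᵢ.
−0.208·log₂(0.208) = 0.4712
−0.208·log₂(0.208) = 0.4712
−0.183·log₂(0.183) = 0.4484
−0.176·log₂(0.176) = 0.4411
−0.061·log₂(0.061) = 0.2461
−0.069·log₂(0.069) = 0.2662
−0.095·log₂(0.095) = 0.3226
Sum ≈ 2.6668 → 2.667 bits.

2.667 bits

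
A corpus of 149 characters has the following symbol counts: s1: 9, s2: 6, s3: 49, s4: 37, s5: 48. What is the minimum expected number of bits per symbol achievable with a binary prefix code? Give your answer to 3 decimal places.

2.101 bits/symbol

Probabilities are the counts divided by 149.
Repeatedly combine the two least-probable nodes; the expected code length is the sum of the merged weights.
merge 6/149 + 9/149 → 15/149
merge 15/149 + 37/149 → 52/149
merge 48/149 + 49/149 → 97/149
merge 52/149 + 97/149 → 1
L = 15/149 + 52/149 + 97/149 + 1 = 313/149 ≈ 2.101 bits/symbol.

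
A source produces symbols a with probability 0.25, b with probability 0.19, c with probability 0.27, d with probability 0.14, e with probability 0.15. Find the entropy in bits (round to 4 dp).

H = −Σ pᵢ log₂ pᵢ.
−0.25·log₂(0.25) = 0.5000
−0.19·log₂(0.19) = 0.4552
−0.27·log₂(0.27) = 0.5100
−0.14·log₂(0.14) = 0.3971
−0.15·log₂(0.15) = 0.4105
Sum ≈ 2.2729 → 2.2729 bits.

2.2729 bits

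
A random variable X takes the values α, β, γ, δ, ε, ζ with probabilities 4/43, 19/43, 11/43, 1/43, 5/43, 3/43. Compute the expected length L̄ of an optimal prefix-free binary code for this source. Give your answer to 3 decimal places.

2.140 bits/symbol

Repeatedly combine the two least-probable nodes; the expected code length is the sum of the merged weights.
merge 1/43 + 3/43 → 4/43
merge 4/43 + 4/43 → 8/43
merge 5/43 + 8/43 → 13/43
merge 11/43 + 13/43 → 24/43
merge 19/43 + 24/43 → 1
L = 4/43 + 8/43 + 13/43 + 24/43 + 1 = 92/43 ≈ 2.140 bits/symbol.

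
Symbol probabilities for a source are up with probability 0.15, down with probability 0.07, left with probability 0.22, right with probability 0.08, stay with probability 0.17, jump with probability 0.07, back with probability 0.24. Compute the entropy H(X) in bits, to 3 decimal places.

2.648 bits

H = −Σ pᵢ log₂ pᵢ.
−0.15·log₂(0.15) = 0.4105
−0.07·log₂(0.07) = 0.2686
−0.22·log₂(0.22) = 0.4806
−0.08·log₂(0.08) = 0.2915
−0.17·log₂(0.17) = 0.4346
−0.07·log₂(0.07) = 0.2686
−0.24·log₂(0.24) = 0.4941
Sum ≈ 2.6485 → 2.648 bits.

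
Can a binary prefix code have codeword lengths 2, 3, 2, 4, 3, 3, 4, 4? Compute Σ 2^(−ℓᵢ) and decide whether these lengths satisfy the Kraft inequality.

1.0625; no

With common denominator 2^4 = 16: Σ 2^(−ℓᵢ) = 4/16 + 2/16 + 4/16 + 1/16 + 2/16 + 2/16 + 1/16 + 1/16 = 17/16 = 1.0625.
Kraft's inequality requires Σ ≤ 1; here Σ = 1.0625 > 1, so no such prefix code exists.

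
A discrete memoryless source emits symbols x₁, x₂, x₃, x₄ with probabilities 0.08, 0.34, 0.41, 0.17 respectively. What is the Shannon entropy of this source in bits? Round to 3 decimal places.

1.783 bits

H = −Σ pᵢ log₂ pᵢ.
−0.08·log₂(0.08) = 0.2915
−0.34·log₂(0.34) = 0.5292
−0.41·log₂(0.41) = 0.5274
−0.17·log₂(0.17) = 0.4346
Sum ≈ 1.7827 → 1.783 bits.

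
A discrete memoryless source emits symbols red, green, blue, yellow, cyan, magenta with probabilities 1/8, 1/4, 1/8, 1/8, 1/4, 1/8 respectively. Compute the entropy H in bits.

Each probability is a power of 1/2, so log₂(1/p) is an integer.
H = Σ p·log₂(1/p) = 1/8·3 + 1/4·2 + 1/8·3 + 1/8·3 + 1/4·2 + 1/8·3 = 2.5 bits.

2.5 bits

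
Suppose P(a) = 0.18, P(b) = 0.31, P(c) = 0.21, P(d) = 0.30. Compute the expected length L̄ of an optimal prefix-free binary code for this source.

2 bits/symbol

Repeatedly combine the two least-probable nodes; the expected code length is the sum of the merged weights.
merge 9/50 + 21/100 → 39/100
merge 3/10 + 31/100 → 61/100
merge 39/100 + 61/100 → 1
L = 39/100 + 61/100 + 1 = 2 bits/symbol.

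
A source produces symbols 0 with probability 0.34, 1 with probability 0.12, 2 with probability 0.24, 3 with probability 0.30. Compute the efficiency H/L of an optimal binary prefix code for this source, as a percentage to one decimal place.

95.6%

Entropy H = −Σ p log₂ p ≈ 1.9115 bits.
Huffman merges: 3/25+6/25→9/25; 3/10+17/50→16/25; 9/25+16/25→1. L = 2 ≈ 2.0000.
Efficiency = H/L = 1.9115/2.0000 = 95.6%.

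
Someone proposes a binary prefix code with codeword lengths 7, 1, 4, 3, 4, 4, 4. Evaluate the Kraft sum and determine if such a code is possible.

With common denominator 2^7 = 128: Σ 2^(−ℓᵢ) = 1/128 + 64/128 + 8/128 + 16/128 + 8/128 + 8/128 + 8/128 = 113/128 = 0.8828125.
Kraft's inequality requires Σ ≤ 1; here Σ = 0.8828125 ≤ 1, so such a prefix code exists.

0.8828125; yes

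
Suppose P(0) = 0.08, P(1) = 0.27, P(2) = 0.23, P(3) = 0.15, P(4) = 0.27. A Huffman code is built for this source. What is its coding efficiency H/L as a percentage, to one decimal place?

Entropy H = −Σ p log₂ p ≈ 2.2098 bits.
Huffman merges: 2/25+3/20→23/100; 23/100+23/100→23/50; 27/100+27/100→27/50; 23/50+27/50→1. L = 223/100 ≈ 2.2300.
Efficiency = H/L = 2.2098/2.2300 = 99.1%.

99.1%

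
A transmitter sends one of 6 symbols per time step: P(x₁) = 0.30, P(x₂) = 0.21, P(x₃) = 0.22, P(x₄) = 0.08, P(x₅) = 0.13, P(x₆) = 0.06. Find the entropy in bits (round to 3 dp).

H = −Σ pᵢ log₂ pᵢ.
−0.30·log₂(0.30) = 0.5211
−0.21·log₂(0.21) = 0.4728
−0.22·log₂(0.22) = 0.4806
−0.08·log₂(0.08) = 0.2915
−0.13·log₂(0.13) = 0.3826
−0.06·log₂(0.06) = 0.2435
Sum ≈ 2.3922 → 2.392 bits.

2.392 bits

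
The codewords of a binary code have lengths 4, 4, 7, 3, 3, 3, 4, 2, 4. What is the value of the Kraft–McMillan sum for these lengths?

With common denominator 2^7 = 128: Σ 2^(−ℓᵢ) = 8/128 + 8/128 + 1/128 + 16/128 + 16/128 + 16/128 + 8/128 + 32/128 + 8/128 = 113/128 = 0.8828125.

0.8828125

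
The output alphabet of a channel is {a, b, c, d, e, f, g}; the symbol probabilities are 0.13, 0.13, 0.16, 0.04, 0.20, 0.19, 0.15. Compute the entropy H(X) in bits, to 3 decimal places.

H = −Σ pᵢ log₂ pᵢ.
−0.13·log₂(0.13) = 0.3826
−0.13·log₂(0.13) = 0.3826
−0.16·log₂(0.16) = 0.4230
−0.04·log₂(0.04) = 0.1858
−0.20·log₂(0.20) = 0.4644
−0.19·log₂(0.19) = 0.4552
−0.15·log₂(0.15) = 0.4105
Sum ≈ 2.7042 → 2.704 bits.

2.704 bits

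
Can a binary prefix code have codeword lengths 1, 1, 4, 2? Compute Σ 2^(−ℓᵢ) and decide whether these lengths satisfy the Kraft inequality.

1.3125; no

With common denominator 2^4 = 16: Σ 2^(−ℓᵢ) = 8/16 + 8/16 + 1/16 + 4/16 = 21/16 = 1.3125.
Kraft's inequality requires Σ ≤ 1; here Σ = 1.3125 > 1, so no such prefix code exists.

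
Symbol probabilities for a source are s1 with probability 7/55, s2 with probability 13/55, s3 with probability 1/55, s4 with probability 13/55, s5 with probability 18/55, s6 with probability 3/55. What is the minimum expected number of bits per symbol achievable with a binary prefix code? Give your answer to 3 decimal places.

Repeatedly combine the two least-probable nodes; the expected code length is the sum of the merged weights.
merge 1/55 + 3/55 → 4/55
merge 4/55 + 7/55 → 1/5
merge 1/5 + 13/55 → 24/55
merge 13/55 + 18/55 → 31/55
merge 24/55 + 31/55 → 1
L = 4/55 + 1/5 + 24/55 + 31/55 + 1 = 25/11 ≈ 2.273 bits/symbol.

2.273 bits/symbol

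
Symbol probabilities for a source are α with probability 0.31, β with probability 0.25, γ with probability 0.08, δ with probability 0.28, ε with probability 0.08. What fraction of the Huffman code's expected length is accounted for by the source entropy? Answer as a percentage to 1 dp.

98.2%

Entropy H = −Σ p log₂ p ≈ 2.1210 bits.
Huffman merges: 2/25+2/25→4/25; 4/25+1/4→41/100; 7/25+31/100→59/100; 41/100+59/100→1. L = 54/25 ≈ 2.1600.
Efficiency = H/L = 2.1210/2.1600 = 98.2%.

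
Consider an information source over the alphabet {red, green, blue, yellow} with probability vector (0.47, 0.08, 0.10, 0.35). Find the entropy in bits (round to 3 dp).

1.666 bits

H = −Σ pᵢ log₂ pᵢ.
−0.47·log₂(0.47) = 0.5120
−0.08·log₂(0.08) = 0.2915
−0.10·log₂(0.10) = 0.3322
−0.35·log₂(0.35) = 0.5301
Sum ≈ 1.6658 → 1.666 bits.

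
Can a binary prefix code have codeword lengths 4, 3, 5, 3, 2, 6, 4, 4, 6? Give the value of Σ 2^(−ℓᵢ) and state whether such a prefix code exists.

0.75; yes

With common denominator 2^6 = 64: Σ 2^(−ℓᵢ) = 4/64 + 8/64 + 2/64 + 8/64 + 16/64 + 1/64 + 4/64 + 4/64 + 1/64 = 48/64 = 0.75.
Kraft's inequality requires Σ ≤ 1; here Σ = 0.75 ≤ 1, so such a prefix code exists.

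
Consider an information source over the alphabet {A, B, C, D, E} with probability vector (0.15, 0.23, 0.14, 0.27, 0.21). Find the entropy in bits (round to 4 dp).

H = −Σ pᵢ log₂ pᵢ.
−0.15·log₂(0.15) = 0.4105
−0.23·log₂(0.23) = 0.4877
−0.14·log₂(0.14) = 0.3971
−0.27·log₂(0.27) = 0.5100
−0.21·log₂(0.21) = 0.4728
Sum ≈ 2.2782 → 2.2782 bits.

2.2782 bits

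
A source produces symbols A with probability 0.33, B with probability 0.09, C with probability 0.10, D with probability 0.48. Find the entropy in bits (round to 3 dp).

1.681 bits

H = −Σ pᵢ log₂ pᵢ.
−0.33·log₂(0.33) = 0.5278
−0.09·log₂(0.09) = 0.3127
−0.10·log₂(0.10) = 0.3322
−0.48·log₂(0.48) = 0.5083
Sum ≈ 1.6809 → 1.681 bits.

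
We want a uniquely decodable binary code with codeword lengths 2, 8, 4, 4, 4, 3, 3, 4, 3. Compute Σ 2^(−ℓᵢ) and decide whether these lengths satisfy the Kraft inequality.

0.87890625; yes

With common denominator 2^8 = 256: Σ 2^(−ℓᵢ) = 64/256 + 1/256 + 16/256 + 16/256 + 16/256 + 32/256 + 32/256 + 16/256 + 32/256 = 225/256 = 0.87890625.
Kraft's inequality requires Σ ≤ 1; here Σ = 0.87890625 ≤ 1, so such a prefix code exists.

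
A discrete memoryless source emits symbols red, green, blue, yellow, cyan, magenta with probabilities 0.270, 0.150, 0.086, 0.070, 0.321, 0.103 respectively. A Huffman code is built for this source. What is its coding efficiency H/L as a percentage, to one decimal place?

Entropy H = −Σ p log₂ p ≈ 2.3575 bits.
Huffman merges: 7/100+43/500→39/250; 103/1000+3/20→253/1000; 39/250+253/1000→409/1000; 27/100+321/1000→591/1000; 409/1000+591/1000→1. L = 2409/1000 ≈ 2.4090.
Efficiency = H/L = 2.3575/2.4090 = 97.9%.

97.9%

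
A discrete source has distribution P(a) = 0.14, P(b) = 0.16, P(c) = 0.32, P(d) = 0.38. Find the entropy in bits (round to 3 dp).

H = −Σ pᵢ log₂ pᵢ.
−0.14·log₂(0.14) = 0.3971
−0.16·log₂(0.16) = 0.4230
−0.32·log₂(0.32) = 0.5260
−0.38·log₂(0.38) = 0.5305
Sum ≈ 1.8766 → 1.877 bits.

1.877 bits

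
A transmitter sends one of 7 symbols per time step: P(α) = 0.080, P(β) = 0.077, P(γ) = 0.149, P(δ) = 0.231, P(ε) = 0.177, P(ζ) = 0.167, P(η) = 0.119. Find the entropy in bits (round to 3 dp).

H = −Σ pᵢ log₂ pᵢ.
−0.080·log₂(0.080) = 0.2915
−0.077·log₂(0.077) = 0.2848
−0.149·log₂(0.149) = 0.4092
−0.231·log₂(0.231) = 0.4883
−0.177·log₂(0.177) = 0.4422
−0.167·log₂(0.167) = 0.4312
−0.119·log₂(0.119) = 0.3654
Sum ≈ 2.7127 → 2.713 bits.

2.713 bits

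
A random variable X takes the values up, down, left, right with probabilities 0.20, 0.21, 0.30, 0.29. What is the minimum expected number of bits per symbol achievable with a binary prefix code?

2 bits/symbol

Repeatedly combine the two least-probable nodes; the expected code length is the sum of the merged weights.
merge 1/5 + 21/100 → 41/100
merge 29/100 + 3/10 → 59/100
merge 41/100 + 59/100 → 1
L = 41/100 + 59/100 + 1 = 2 bits/symbol.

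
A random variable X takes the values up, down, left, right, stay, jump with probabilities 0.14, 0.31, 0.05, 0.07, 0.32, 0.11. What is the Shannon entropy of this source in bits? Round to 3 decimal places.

H = −Σ pᵢ log₂ pᵢ.
−0.14·log₂(0.14) = 0.3971
−0.31·log₂(0.31) = 0.5238
−0.05·log₂(0.05) = 0.2161
−0.07·log₂(0.07) = 0.2686
−0.32·log₂(0.32) = 0.5260
−0.11·log₂(0.11) = 0.3503
Sum ≈ 2.2819 → 2.282 bits.

2.282 bits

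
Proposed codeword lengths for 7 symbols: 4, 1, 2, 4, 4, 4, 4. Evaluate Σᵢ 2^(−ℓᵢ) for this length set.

1.0625

With common denominator 2^4 = 16: Σ 2^(−ℓᵢ) = 1/16 + 8/16 + 4/16 + 1/16 + 1/16 + 1/16 + 1/16 = 17/16 = 1.0625.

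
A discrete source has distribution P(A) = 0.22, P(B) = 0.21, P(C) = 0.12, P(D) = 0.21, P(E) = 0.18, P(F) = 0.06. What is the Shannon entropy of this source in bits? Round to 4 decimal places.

2.4821 bits

H = −Σ pᵢ log₂ pᵢ.
−0.22·log₂(0.22) = 0.4806
−0.21·log₂(0.21) = 0.4728
−0.12·log₂(0.12) = 0.3671
−0.21·log₂(0.21) = 0.4728
−0.18·log₂(0.18) = 0.4453
−0.06·log₂(0.06) = 0.2435
Sum ≈ 2.4821 → 2.4821 bits.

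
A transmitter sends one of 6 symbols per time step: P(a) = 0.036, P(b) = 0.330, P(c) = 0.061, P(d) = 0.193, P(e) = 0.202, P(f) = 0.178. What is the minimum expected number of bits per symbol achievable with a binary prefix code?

Repeatedly combine the two least-probable nodes; the expected code length is the sum of the merged weights.
merge 9/250 + 61/1000 → 97/1000
merge 97/1000 + 89/500 → 11/40
merge 193/1000 + 101/500 → 79/200
merge 11/40 + 33/100 → 121/200
merge 79/200 + 121/200 → 1
L = 97/1000 + 11/40 + 79/200 + 121/200 + 1 = 593/250 = 2.372 bits/symbol.

2.372 bits/symbol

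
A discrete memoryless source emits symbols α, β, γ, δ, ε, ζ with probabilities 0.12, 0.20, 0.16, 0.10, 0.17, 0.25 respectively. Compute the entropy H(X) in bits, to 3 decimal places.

2.521 bits

H = −Σ pᵢ log₂ pᵢ.
−0.12·log₂(0.12) = 0.3671
−0.20·log₂(0.20) = 0.4644
−0.16·log₂(0.16) = 0.4230
−0.10·log₂(0.10) = 0.3322
−0.17·log₂(0.17) = 0.4346
−0.25·log₂(0.25) = 0.5000
Sum ≈ 2.5212 → 2.521 bits.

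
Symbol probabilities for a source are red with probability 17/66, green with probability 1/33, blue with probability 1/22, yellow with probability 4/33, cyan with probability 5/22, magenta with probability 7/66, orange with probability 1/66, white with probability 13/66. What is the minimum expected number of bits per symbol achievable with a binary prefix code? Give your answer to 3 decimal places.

Repeatedly combine the two least-probable nodes; the expected code length is the sum of the merged weights.
merge 1/66 + 1/33 → 1/22
merge 1/22 + 1/22 → 1/11
merge 1/11 + 7/66 → 13/66
merge 4/33 + 13/66 → 7/22
merge 13/66 + 5/22 → 14/33
merge 17/66 + 7/22 → 19/33
merge 14/33 + 19/33 → 1
L = 1/22 + 1/11 + 13/66 + 7/22 + 14/33 + 19/33 + 1 = 175/66 ≈ 2.652 bits/symbol.

2.652 bits/symbol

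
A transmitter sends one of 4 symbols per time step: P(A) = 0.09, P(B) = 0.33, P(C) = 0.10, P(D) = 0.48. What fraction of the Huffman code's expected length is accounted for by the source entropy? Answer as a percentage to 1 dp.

98.3%

Entropy H = −Σ p log₂ p ≈ 1.6809 bits.
Huffman merges: 9/100+1/10→19/100; 19/100+33/100→13/25; 12/25+13/25→1. L = 171/100 ≈ 1.7100.
Efficiency = H/L = 1.6809/1.7100 = 98.3%.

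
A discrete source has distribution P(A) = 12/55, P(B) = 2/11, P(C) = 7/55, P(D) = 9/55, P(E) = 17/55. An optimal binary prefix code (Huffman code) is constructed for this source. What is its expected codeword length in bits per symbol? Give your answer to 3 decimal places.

2.291 bits/symbol

Repeatedly combine the two least-probable nodes; the expected code length is the sum of the merged weights.
merge 7/55 + 9/55 → 16/55
merge 2/11 + 12/55 → 2/5
merge 16/55 + 17/55 → 3/5
merge 2/5 + 3/5 → 1
L = 16/55 + 2/5 + 3/5 + 1 = 126/55 ≈ 2.291 bits/symbol.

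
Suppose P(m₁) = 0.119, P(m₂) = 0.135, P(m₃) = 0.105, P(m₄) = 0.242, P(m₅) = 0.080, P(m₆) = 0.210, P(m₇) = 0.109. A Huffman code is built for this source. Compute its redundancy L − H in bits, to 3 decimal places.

0.028 bits

Entropy H = −Σ p log₂ p ≈ 2.7051 bits.
Huffman merges: 2/25+21/200→37/200; 109/1000+119/1000→57/250; 27/200+37/200→8/25; 21/100+57/250→219/500; 121/500+8/25→281/500; 219/500+281/500→1. L = 2733/1000 ≈ 2.7330.
L − H = 2.7330 − 2.7051 = 0.028 bits.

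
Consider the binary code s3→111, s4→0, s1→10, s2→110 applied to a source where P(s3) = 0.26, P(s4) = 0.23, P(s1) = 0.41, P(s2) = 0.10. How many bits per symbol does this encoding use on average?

L̄ = Σ pᵢ·ℓᵢ = 0.26·3 + 0.23·1 + 0.41·2 + 0.10·3 = 2.13 bits/symbol.

2.13 bits/symbol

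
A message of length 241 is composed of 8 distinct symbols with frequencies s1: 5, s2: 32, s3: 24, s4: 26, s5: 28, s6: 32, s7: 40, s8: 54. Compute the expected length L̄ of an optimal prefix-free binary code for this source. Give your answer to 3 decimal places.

2.896 bits/symbol

Probabilities are the counts divided by 241.
Repeatedly combine the two least-probable nodes; the expected code length is the sum of the merged weights.
merge 5/241 + 24/241 → 29/241
merge 26/241 + 28/241 → 54/241
merge 29/241 + 32/241 → 61/241
merge 32/241 + 40/241 → 72/241
merge 54/241 + 54/241 → 108/241
merge 61/241 + 72/241 → 133/241
merge 108/241 + 133/241 → 1
L = 29/241 + 54/241 + 61/241 + 72/241 + 108/241 + 133/241 + 1 = 698/241 ≈ 2.896 bits/symbol.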